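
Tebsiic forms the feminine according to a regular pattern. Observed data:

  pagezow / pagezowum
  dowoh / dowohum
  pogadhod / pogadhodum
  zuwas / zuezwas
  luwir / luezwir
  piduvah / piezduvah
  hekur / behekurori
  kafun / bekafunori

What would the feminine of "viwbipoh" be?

viwbipohum

dowoh and piduvah both end in -h yet inflect differently (dowohum, piezduvah), so the final letter is not what conditions the rule; the last vowel is.
"viwbipoh" has last vowel 'o'. The stems whose last vowel is 'o' (pagezow → pagezowum, dowoh → dowohum, pogadhod → pogadhodum) add -um.
So viwbipoh → viwbipohum.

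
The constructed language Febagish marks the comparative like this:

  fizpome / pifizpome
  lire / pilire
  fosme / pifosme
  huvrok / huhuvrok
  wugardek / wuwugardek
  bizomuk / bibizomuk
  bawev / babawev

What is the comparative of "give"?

fizpome and bawev both have last vowel 'e' yet inflect differently (pifizpome, babawev), so the last vowel is not what conditions the rule; the final letter is.
"give" ends in -e. The stems ending in -e (fizpome → pifizpome, lire → pilire, fosme → pifosme) add the prefix pi-.
The other pattern: stems ending in -k or -v repeat the first consonant+vowel as a prefix.
So give → pigive.

pigive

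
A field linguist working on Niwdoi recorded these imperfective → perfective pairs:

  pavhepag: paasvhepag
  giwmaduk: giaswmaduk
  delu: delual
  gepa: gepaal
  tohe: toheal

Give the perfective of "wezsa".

giwmaduk and delu both have last vowel 'u' yet inflect differently (giaswmaduk, delual), so the last vowel is not what conditions the rule; whether the stem ends in a vowel or a consonant is.
"wezsa" ends in a vowel. The stems ending in a vowel (delu → delual, gepa → gepaal, tohe → toheal) add -al.
So wezsa → wezsaal.

wezsaal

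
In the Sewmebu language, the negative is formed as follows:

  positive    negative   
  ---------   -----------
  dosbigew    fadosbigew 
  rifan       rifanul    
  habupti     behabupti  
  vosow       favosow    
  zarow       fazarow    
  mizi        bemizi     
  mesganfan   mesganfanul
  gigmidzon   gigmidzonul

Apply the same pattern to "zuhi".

"zuhi" ends in -i. The stems ending in -i (habupti → behabupti, mizi → bemizi) add the prefix be-.
So zuhi → bezuhi.

bezuhi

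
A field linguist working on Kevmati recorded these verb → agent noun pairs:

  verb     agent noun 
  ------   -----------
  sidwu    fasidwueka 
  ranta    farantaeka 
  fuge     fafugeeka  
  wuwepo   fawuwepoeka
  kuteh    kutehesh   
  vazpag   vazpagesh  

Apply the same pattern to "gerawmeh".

gerawmehesh

vazpag and ranta both have last vowel 'a' yet inflect differently (vazpagesh, farantaeka), so the last vowel is not what conditions the rule; whether the stem ends in a vowel or a consonant is.
"gerawmeh" ends in a consonant. The stems ending in a consonant (vazpag → vazpagesh, kuteh → kutehesh) add -esh.
So gerawmeh → gerawmehesh.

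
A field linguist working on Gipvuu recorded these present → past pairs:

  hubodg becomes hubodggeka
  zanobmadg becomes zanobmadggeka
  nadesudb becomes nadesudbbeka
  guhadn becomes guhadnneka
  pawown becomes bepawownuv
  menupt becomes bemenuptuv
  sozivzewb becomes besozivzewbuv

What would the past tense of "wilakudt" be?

wilakudtteka

guhadn and pawown both end in -n yet inflect differently (guhadnneka, bepawownuv), so the final letter is not what conditions the rule; the second-to-last letter is.
"wilakudt" has second-to-last letter 'd'. The stems whose second-to-last letter is 'd' (hubodg → hubodggeka, zanobmadg → zanobmadggeka, nadesudb → nadesudbbeka) double the final consonant and add -eka.
So wilakudt → wilakudtteka.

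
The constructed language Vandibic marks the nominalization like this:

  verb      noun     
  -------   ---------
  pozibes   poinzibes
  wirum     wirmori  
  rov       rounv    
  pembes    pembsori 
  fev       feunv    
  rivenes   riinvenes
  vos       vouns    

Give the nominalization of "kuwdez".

vos and pembes both end in -s yet inflect differently (vouns, pembsori), so the final letter is not what conditions the rule; the number of vowels is.
"kuwdez" has 2 vowels. The stems with 2 vowels (wirum → wirmori, pembes → pembsori) delete the last vowel and add -ori.
So kuwdez → kuwdzori.

kuwdzori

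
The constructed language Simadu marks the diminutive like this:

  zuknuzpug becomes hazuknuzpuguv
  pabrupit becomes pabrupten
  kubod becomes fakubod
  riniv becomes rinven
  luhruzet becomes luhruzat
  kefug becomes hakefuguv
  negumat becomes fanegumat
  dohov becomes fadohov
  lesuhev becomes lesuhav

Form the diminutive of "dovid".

dovden

dohov and lesuhev both end in -v yet inflect differently (fadohov, lesuhav), so the final letter is not what conditions the rule; the last vowel is.
"dovid" has last vowel 'i'. The stems whose last vowel is 'i' (pabrupit → pabrupten, riniv → rinven) delete the last vowel and add -en.
The other patterns: stems whose last vowel is 'a' or 'o' add the prefix fa-; stems whose last vowel is 'u' add ha- … -uv around the stem; stems whose last vowel is 'e' change the last vowel to 'a'.
So dovid → dovden.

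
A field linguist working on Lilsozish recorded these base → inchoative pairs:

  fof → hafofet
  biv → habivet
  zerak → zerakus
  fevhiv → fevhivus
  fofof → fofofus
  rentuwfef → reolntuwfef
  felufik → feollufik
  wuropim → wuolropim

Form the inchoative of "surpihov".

biv and fevhiv both end in -v yet inflect differently (habivet, fevhivus), so the final letter is not what conditions the rule; the number of vowels is.
"surpihov" has 3 vowels. The stems with 3 vowels (rentuwfef → reolntuwfef, felufik → feollufik, wuropim → wuolropim) insert -ol- after the first vowel.
So surpihov → suolrpihov.

suolrpihov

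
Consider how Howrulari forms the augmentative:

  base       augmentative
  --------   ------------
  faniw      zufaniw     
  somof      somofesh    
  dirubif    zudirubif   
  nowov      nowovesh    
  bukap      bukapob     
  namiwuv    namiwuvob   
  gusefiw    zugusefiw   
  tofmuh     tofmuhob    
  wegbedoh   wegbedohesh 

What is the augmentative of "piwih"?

zupiwih

"piwih" has last vowel 'i'. The stems whose last vowel is 'i' (faniw → zufaniw, dirubif → zudirubif, gusefiw → zugusefiw) add the prefix zu-.
So piwih → zupiwih.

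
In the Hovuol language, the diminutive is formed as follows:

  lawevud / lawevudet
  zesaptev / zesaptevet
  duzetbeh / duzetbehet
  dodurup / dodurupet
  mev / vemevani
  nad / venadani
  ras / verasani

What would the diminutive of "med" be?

vemedani

"med" has 1 vowel. The stems with 1 vowel (mev → vemevani, nad → venadani, ras → verasani) add ve- … -ani around the stem.
So med → vemedani.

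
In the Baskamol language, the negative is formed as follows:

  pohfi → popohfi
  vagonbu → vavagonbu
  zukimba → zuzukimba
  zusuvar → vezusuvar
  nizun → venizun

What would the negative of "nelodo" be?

nenelodo

"nelodo" ends in a vowel. The stems ending in a vowel (pohfi → popohfi, vagonbu → vavagonbu, zukimba → zuzukimba) repeat the first consonant+vowel as a prefix.
So nelodo → nenelodo.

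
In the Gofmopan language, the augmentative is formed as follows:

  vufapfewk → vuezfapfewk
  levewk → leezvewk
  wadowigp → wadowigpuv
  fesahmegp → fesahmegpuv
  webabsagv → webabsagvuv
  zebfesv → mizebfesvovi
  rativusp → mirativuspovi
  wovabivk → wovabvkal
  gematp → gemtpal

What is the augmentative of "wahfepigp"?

"wahfepigp" has second-to-last letter 'g'. The stems whose second-to-last letter is 'g' (wadowigp → wadowigpuv, fesahmegp → fesahmegpuv, webabsagv → webabsagvuv) add -uv.
The other patterns: stems whose second-to-last letter is 'w' insert -ez- after the first vowel; stems whose second-to-last letter is 's' add mi- … -ovi around the stem; stems whose second-to-last letter is 't' or 'v' delete the last vowel and add -al.
So wahfepigp → wahfepigpuv.

wahfepigpuv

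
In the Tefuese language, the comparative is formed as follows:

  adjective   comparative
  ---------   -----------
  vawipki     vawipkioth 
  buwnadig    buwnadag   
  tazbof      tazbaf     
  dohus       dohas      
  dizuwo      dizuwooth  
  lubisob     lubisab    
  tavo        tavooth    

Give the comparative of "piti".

lubisob and tavo both have last vowel 'o' yet inflect differently (lubisab, tavooth), so the last vowel is not what conditions the rule; whether the stem ends in a vowel or a consonant is.
"piti" ends in a vowel. The stems ending in a vowel (tavo → tavooth, vawipki → vawipkioth, dizuwo → dizuwooth) add -oth.
So piti → pitioth.

pitioth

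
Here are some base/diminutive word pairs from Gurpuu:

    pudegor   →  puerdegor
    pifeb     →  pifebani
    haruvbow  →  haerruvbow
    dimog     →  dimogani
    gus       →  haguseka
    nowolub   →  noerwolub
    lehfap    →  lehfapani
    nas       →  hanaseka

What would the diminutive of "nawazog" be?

naerwazog

pifeb and nowolub both end in -b yet inflect differently (pifebani, noerwolub), so the final letter is not what conditions the rule; the number of vowels is.
"nawazog" has 3 vowels. The stems with 3 vowels (nowolub → noerwolub, pudegor → puerdegor, haruvbow → haerruvbow) insert -er- after the first vowel.
So nawazog → naerwazog.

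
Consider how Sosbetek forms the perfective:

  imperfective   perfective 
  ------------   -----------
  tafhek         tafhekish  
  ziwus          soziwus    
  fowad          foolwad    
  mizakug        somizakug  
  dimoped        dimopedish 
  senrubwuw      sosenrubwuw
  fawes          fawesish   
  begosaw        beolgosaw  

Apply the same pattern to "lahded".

lahdedish

fawes and ziwus both end in -s yet inflect differently (fawesish, soziwus), so the final letter is not what conditions the rule; the last vowel is.
"lahded" has last vowel 'e'. The stems whose last vowel is 'e' (dimoped → dimopedish, fawes → fawesish, tafhek → tafhekish) add -ish.
The other patterns: stems whose last vowel is 'u' add the prefix so-; stems whose last vowel is 'a' insert -ol- after the first vowel.
So lahded → lahdedish.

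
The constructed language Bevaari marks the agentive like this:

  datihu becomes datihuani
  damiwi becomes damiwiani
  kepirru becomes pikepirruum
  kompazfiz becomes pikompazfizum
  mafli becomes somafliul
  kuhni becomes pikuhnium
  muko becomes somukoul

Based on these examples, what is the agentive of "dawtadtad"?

dawtadtadani

mafli and damiwi both end in -i yet inflect differently (somafliul, damiwiani), so the final letter is not what conditions the rule; the first letter is.
"dawtadtad" begins with d-. The stems beginning with d- (damiwi → damiwiani, datihu → datihuani) add -ani.
The other patterns: stems beginning with m- add so- … -ul around the stem; stems beginning with k- add pi- … -um around the stem.
So dawtadtad → dawtadtadani.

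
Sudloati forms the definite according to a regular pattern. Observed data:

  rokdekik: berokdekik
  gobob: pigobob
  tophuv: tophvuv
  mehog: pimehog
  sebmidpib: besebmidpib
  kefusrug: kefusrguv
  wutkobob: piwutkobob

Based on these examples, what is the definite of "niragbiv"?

"niragbiv" has last vowel 'i'. The stems whose last vowel is 'i' (sebmidpib → besebmidpib, rokdekik → berokdekik) add the prefix be-.
So niragbiv → beniragbiv.

beniragbiv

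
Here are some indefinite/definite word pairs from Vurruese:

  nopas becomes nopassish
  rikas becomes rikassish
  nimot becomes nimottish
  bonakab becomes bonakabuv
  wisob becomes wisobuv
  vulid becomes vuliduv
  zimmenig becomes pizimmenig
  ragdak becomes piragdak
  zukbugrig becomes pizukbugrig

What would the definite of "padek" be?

nopas and bonakab both have last vowel 'a' yet inflect differently (nopassish, bonakabuv), so the last vowel is not what conditions the rule; the final letter is.
"padek" ends in -k. The one such stem in the data (ragdak → piragdak) adds the prefix pi-, so the same rule applies.
So padek → pipadek.

pipadek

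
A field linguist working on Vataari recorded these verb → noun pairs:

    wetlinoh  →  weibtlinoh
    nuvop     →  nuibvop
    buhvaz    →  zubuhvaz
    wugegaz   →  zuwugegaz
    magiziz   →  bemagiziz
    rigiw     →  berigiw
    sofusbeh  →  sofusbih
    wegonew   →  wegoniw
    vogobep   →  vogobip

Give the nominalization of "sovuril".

besovuril

buhvaz and magiziz both end in -z yet inflect differently (zubuhvaz, bemagiziz), so the final letter is not what conditions the rule; the last vowel is.
"sovuril" has last vowel 'i'. The stems whose last vowel is 'i' (magiziz → bemagiziz, rigiw → berigiw) add the prefix be-.
The other patterns: stems whose last vowel is 'o' insert -ib- after the first vowel; stems whose last vowel is 'a' add the prefix zu-; stems whose last vowel is 'e' change the last vowel to 'i'.
So sovuril → besovuril.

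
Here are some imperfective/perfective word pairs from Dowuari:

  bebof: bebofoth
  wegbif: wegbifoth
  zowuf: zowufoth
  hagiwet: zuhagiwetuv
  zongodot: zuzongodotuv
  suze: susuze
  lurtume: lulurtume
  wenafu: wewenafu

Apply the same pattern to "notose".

nonotose

"notose" ends in -e. The stems ending in -e (suze → susuze, lurtume → lulurtume) repeat the first consonant+vowel as a prefix.
The other patterns: stems ending in -f add -oth; stems ending in -t add zu- … -uv around the stem.
So notose → nonotose.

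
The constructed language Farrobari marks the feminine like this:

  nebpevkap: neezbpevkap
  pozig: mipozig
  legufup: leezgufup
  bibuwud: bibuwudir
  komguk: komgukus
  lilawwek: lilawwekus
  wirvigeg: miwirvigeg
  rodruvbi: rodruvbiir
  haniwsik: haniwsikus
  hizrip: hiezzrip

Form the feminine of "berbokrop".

hizrip and haniwsik both have last vowel 'i' yet inflect differently (hiezzrip, haniwsikus), so the last vowel is not what conditions the rule; the final letter is.
"berbokrop" ends in -p. The stems ending in -p (legufup → leezgufup, hizrip → hiezzrip, nebpevkap → neezbpevkap) insert -ez- after the first vowel.
The other patterns: stems ending in -k add -us; stems ending in -g add the prefix mi-; stems ending in -d or -i add -ir.
So berbokrop → beezrbokrop.

beezrbokrop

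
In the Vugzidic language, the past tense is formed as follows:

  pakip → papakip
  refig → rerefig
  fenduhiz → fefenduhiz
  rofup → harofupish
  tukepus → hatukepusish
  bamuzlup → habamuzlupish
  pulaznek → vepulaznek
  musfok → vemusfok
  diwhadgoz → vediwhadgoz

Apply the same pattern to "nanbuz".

hananbuzish

pakip and rofup both end in -p yet inflect differently (papakip, harofupish), so the final letter is not what conditions the rule; the last vowel is.
"nanbuz" has last vowel 'u'. The stems whose last vowel is 'u' (rofup → harofupish, tukepus → hatukepusish, bamuzlup → habamuzlupish) add ha- … -ish around the stem.
The other patterns: stems whose last vowel is 'i' repeat the first consonant+vowel as a prefix; stems whose last vowel is 'e' or 'o' add the prefix ve-.
So nanbuz → hananbuzish.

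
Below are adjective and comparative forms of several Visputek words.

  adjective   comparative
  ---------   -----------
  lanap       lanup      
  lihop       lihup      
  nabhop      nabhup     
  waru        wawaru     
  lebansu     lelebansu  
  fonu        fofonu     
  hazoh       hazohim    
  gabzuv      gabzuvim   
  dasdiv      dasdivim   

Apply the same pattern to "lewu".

lelewu

lihop and hazoh both have last vowel 'o' yet inflect differently (lihup, hazohim), so the last vowel is not what conditions the rule; the final letter is.
"lewu" ends in -u. The stems ending in -u (waru → wawaru, lebansu → lelebansu, fonu → fofonu) repeat the first consonant+vowel as a prefix.
So lewu → lelewu.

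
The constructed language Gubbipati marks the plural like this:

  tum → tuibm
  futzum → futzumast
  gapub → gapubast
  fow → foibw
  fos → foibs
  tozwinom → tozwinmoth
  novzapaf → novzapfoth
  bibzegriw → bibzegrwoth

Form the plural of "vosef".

vosefast

"vosef" has 2 vowels. The stems with 2 vowels (futzum → futzumast, gapub → gapubast) add -ast.
The other patterns: stems with 1 vowel insert -ib- after the first vowel; stems with 3 vowels delete the last vowel and add -oth.
So vosef → vosefast.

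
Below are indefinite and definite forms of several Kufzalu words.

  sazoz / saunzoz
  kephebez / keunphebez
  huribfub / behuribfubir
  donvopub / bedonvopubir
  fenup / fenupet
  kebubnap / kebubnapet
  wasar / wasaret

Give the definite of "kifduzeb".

"kifduzeb" ends in -b. The stems ending in -b (huribfub → behuribfubir, donvopub → bedonvopubir) add be- … -ir around the stem.
The other patterns: stems ending in -z insert -un- after the first vowel; stems ending in -p or -r add -et.
So kifduzeb → bekifduzebir.

bekifduzebir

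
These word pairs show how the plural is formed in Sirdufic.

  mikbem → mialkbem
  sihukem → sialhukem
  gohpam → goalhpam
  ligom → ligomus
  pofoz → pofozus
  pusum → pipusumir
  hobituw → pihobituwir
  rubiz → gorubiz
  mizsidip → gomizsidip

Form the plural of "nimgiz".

gonimgiz

"nimgiz" has last vowel 'i'. The stems whose last vowel is 'i' (rubiz → gorubiz, mizsidip → gomizsidip) add the prefix go-.
The other patterns: stems whose last vowel is 'a' or 'e' insert -al- after the first vowel; stems whose last vowel is 'o' add -us; stems whose last vowel is 'u' add pi- … -ir around the stem.
So nimgiz → gonimgiz.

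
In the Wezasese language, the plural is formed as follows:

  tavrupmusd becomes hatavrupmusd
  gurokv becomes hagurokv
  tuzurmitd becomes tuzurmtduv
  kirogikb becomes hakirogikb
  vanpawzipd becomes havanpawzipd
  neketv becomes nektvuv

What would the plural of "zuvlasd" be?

hazuvlasd

tuzurmitd and tavrupmusd both end in -d yet inflect differently (tuzurmtduv, hatavrupmusd), so the final letter is not what conditions the rule; the second-to-last letter is.
"zuvlasd" has second-to-last letter 's'. The one such stem in the data (tavrupmusd → hatavrupmusd) adds the prefix ha-, so the same rule applies.
The other pattern: stems whose second-to-last letter is 't' delete the last vowel and add -uv.
So zuvlasd → hazuvlasd.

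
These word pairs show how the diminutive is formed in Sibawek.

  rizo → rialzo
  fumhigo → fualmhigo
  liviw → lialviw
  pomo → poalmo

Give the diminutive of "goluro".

goalluro

Every pair shown (rizo → rialzo, fumhigo → fualmhigo, liviw → lialviw, …) follows the same rule: insert -al- after the first vowel.
So goluro → goalluro.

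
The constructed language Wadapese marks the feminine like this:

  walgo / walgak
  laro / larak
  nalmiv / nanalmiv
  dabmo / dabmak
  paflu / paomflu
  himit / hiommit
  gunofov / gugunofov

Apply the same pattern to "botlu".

gunofov and dabmo both have last vowel 'o' yet inflect differently (gugunofov, dabmak), so the last vowel is not what conditions the rule; the final letter is.
"botlu" ends in -u. The one such stem in the data (paflu → paomflu) inserts -om- after the first vowel (as does himit), so the same rule applies.
The other patterns: stems ending in -v repeat the first consonant+vowel as a prefix; stems ending in -o drop the final letter and add -ak.
So botlu → boomtlu.

boomtlu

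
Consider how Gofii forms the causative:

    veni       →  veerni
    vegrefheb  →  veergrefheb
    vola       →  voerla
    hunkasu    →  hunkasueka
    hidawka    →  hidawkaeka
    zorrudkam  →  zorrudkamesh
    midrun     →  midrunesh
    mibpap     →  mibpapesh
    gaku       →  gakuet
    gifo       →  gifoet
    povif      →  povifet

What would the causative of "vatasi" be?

"vatasi" begins with v-. The stems beginning with v- (veni → veerni, vegrefheb → veergrefheb, vola → voerla) insert -er- after the first vowel.
So vatasi → vaertasi.

vaertasi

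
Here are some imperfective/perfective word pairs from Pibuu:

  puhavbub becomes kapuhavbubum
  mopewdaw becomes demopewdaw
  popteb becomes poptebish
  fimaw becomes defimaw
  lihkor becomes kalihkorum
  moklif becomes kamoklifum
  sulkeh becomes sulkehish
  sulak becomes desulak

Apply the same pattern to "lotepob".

kalotepobum

popteb and puhavbub both end in -b yet inflect differently (poptebish, kapuhavbubum), so the final letter is not what conditions the rule; the last vowel is.
"lotepob" has last vowel 'o'. The one such stem in the data (lihkor → kalihkorum) adds ka- … -um around the stem, so the same rule applies.
So lotepob → kalotepobum.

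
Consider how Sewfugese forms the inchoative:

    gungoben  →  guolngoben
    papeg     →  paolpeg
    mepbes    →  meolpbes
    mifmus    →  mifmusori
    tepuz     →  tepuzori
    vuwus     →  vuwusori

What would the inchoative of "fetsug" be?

mepbes and mifmus both end in -s yet inflect differently (meolpbes, mifmusori), so the final letter is not what conditions the rule; the last vowel is.
"fetsug" has last vowel 'u'. The stems whose last vowel is 'u' (mifmus → mifmusori, tepuz → tepuzori, vuwus → vuwusori) add -ori.
So fetsug → fetsugori.

fetsugori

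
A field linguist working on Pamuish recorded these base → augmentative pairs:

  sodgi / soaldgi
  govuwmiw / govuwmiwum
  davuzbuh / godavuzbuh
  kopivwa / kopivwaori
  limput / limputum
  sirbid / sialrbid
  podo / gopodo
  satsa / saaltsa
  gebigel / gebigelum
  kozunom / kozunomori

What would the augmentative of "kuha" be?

kuhaori

kopivwa and satsa both end in -a yet inflect differently (kopivwaori, saaltsa), so the final letter is not what conditions the rule; the first letter is.
"kuha" begins with k-. The stems beginning with k- (kozunom → kozunomori, kopivwa → kopivwaori) add -ori.
The other patterns: stems beginning with s- insert -al- after the first vowel; stems beginning with g- or l- add -um; stems beginning with d- or p- add the prefix go-.
So kuha → kuhaori.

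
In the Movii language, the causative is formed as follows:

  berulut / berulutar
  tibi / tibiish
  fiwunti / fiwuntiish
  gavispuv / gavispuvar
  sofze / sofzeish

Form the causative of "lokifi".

gavispuv and fiwunti both have 3 vowels yet inflect differently (gavispuvar, fiwuntiish), so the number of vowels is not what conditions the rule; whether the stem ends in a vowel or a consonant is.
"lokifi" ends in a vowel. The stems ending in a vowel (fiwunti → fiwuntiish, tibi → tibiish, sofze → sofzeish) add -ish.
So lokifi → lokifiish.

lokifiish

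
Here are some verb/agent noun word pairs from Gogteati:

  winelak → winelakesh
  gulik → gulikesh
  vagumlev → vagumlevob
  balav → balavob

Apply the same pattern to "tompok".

tompokesh

winelak and balav both have last vowel 'a' yet inflect differently (winelakesh, balavob), so the last vowel is not what conditions the rule; the final letter is.
"tompok" ends in -k. The stems ending in -k (winelak → winelakesh, gulik → gulikesh) add -esh.
So tompok → tompokesh.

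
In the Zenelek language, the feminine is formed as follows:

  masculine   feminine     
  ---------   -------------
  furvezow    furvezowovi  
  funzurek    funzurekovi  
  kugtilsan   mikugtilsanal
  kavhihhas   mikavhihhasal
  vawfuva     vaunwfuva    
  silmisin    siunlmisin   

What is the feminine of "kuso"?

kugtilsan and silmisin both end in -n yet inflect differently (mikugtilsanal, siunlmisin), so the final letter is not what conditions the rule; the first letter is.
"kuso" begins with k-. The stems beginning with k- (kugtilsan → mikugtilsanal, kavhihhas → mikavhihhasal) add mi- … -al around the stem.
The other patterns: stems beginning with f- add -ovi; stems beginning with s- or v- insert -un- after the first vowel.
So kuso → mikusoal.

mikusoal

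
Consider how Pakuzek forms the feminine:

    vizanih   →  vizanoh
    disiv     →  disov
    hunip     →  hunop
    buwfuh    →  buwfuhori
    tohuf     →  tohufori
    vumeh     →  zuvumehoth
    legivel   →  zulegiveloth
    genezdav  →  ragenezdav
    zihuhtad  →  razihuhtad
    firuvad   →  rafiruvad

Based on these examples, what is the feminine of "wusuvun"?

wusuvunori

vizanih and buwfuh both end in -h yet inflect differently (vizanoh, buwfuhori), so the final letter is not what conditions the rule; the last vowel is.
"wusuvun" has last vowel 'u'. The stems whose last vowel is 'u' (buwfuh → buwfuhori, tohuf → tohufori) add -ori.
So wusuvun → wusuvunori.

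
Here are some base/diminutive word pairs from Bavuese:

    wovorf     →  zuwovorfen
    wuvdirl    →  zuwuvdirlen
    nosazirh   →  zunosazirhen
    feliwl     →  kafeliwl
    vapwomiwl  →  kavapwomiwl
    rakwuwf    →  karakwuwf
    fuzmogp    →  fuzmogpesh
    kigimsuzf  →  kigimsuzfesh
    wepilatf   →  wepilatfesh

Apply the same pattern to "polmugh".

wuvdirl and feliwl both end in -l yet inflect differently (zuwuvdirlen, kafeliwl), so the final letter is not what conditions the rule; the second-to-last letter is.
"polmugh" has second-to-last letter 'g'. The one such stem in the data (fuzmogp → fuzmogpesh) adds -esh, so the same rule applies.
The other patterns: stems whose second-to-last letter is 'r' add zu- … -en around the stem; stems whose second-to-last letter is 'w' add the prefix ka-.
So polmugh → polmughesh.

polmughesh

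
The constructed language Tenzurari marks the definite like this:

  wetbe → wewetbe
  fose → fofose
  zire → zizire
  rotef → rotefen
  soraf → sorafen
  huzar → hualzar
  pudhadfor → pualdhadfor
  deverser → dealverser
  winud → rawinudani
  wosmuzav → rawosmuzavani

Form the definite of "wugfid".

rawugfidani

"wugfid" ends in -d. The one such stem in the data (winud → rawinudani) adds ra- … -ani around the stem, so the same rule applies.
The other patterns: stems ending in -e repeat the first consonant+vowel as a prefix; stems ending in -f add -en; stems ending in -r insert -al- after the first vowel.
So wugfid → rawugfidani.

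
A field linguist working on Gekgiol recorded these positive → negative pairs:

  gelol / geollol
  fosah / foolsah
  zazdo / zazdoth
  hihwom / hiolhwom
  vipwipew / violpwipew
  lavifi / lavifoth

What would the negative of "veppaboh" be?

gelol and zazdo both have last vowel 'o' yet inflect differently (geollol, zazdoth), so the last vowel is not what conditions the rule; whether the stem ends in a vowel or a consonant is.
"veppaboh" ends in a consonant. The stems ending in a consonant (fosah → foolsah, gelol → geollol, vipwipew → violpwipew) insert -ol- after the first vowel.
The other pattern: stems ending in a vowel drop the final letter and add -oth.
So veppaboh → veolppaboh.

veolppaboh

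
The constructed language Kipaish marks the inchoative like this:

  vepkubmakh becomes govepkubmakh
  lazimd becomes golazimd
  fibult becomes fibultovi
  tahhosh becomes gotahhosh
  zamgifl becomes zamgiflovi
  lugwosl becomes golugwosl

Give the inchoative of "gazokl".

gogazokl

zamgifl and lugwosl both end in -l yet inflect differently (zamgiflovi, golugwosl), so the final letter is not what conditions the rule; the second-to-last letter is.
"gazokl" has second-to-last letter 'k'. The one such stem in the data (vepkubmakh → govepkubmakh) adds the prefix go-, so the same rule applies.
The other pattern: stems whose second-to-last letter is 'f' or 'l' add -ovi.
So gazokl → gogazokl.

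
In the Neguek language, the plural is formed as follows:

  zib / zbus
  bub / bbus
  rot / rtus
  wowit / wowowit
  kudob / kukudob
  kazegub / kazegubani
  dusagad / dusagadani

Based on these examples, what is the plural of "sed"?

rot and wowit both end in -t yet inflect differently (rtus, wowowit), so the final letter is not what conditions the rule; the number of vowels is.
"sed" has 1 vowel. The stems with 1 vowel (zib → zbus, bub → bbus, rot → rtus) delete the last vowel and add -us.
The other patterns: stems with 2 vowels repeat the first consonant+vowel as a prefix; stems with 3 vowels add -ani.
So sed → sdus.

sdus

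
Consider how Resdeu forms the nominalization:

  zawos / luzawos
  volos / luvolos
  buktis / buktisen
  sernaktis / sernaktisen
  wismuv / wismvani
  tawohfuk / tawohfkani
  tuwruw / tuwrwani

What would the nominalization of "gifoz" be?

zawos and buktis both end in -s yet inflect differently (luzawos, buktisen), so the final letter is not what conditions the rule; the last vowel is.
"gifoz" has last vowel 'o'. The stems whose last vowel is 'o' (zawos → luzawos, volos → luvolos) add the prefix lu-.
The other patterns: stems whose last vowel is 'i' add -en; stems whose last vowel is 'u' delete the last vowel and add -ani.
So gifoz → lugifoz.

lugifoz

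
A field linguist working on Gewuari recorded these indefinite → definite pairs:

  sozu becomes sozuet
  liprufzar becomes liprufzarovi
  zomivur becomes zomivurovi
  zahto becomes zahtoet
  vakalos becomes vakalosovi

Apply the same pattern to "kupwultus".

zahto and vakalos both have last vowel 'o' yet inflect differently (zahtoet, vakalosovi), so the last vowel is not what conditions the rule; whether the stem ends in a vowel or a consonant is.
"kupwultus" ends in a consonant. The stems ending in a consonant (liprufzar → liprufzarovi, vakalos → vakalosovi, zomivur → zomivurovi) add -ovi.
So kupwultus → kupwultusovi.

kupwultusovi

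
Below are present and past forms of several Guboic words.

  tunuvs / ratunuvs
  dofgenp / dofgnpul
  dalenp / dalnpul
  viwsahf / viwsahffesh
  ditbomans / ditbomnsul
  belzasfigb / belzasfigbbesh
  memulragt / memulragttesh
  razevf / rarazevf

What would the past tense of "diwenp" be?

tunuvs and ditbomans both end in -s yet inflect differently (ratunuvs, ditbomnsul), so the final letter is not what conditions the rule; the second-to-last letter is.
"diwenp" has second-to-last letter 'n'. The stems whose second-to-last letter is 'n' (dalenp → dalnpul, ditbomans → ditbomnsul, dofgenp → dofgnpul) delete the last vowel and add -ul.
So diwenp → diwnpul.

diwnpul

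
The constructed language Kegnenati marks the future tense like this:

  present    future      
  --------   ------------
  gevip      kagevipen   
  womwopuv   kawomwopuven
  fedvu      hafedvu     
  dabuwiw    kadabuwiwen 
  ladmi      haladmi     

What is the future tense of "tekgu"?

hatekgu

"tekgu" ends in a vowel. The stems ending in a vowel (fedvu → hafedvu, ladmi → haladmi) add the prefix ha-.
So tekgu → hatekgu.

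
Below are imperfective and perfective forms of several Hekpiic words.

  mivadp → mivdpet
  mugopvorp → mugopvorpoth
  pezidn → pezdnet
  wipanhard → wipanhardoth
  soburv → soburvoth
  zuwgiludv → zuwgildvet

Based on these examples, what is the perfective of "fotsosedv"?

fotsosdvet

mivadp and mugopvorp both end in -p yet inflect differently (mivdpet, mugopvorpoth), so the final letter is not what conditions the rule; the second-to-last letter is.
"fotsosedv" has second-to-last letter 'd'. The stems whose second-to-last letter is 'd' (zuwgiludv → zuwgildvet, mivadp → mivdpet, pezidn → pezdnet) delete the last vowel and add -et.
So fotsosedv → fotsosdvet.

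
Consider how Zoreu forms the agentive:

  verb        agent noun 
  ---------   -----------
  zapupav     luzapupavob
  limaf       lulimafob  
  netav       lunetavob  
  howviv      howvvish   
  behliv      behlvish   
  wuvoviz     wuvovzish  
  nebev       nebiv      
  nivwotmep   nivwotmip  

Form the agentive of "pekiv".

pekvish

zapupav and howviv both end in -v yet inflect differently (luzapupavob, howvvish), so the final letter is not what conditions the rule; the last vowel is.
"pekiv" has last vowel 'i'. The stems whose last vowel is 'i' (howviv → howvvish, behliv → behlvish, wuvoviz → wuvovzish) delete the last vowel and add -ish.
The other patterns: stems whose last vowel is 'a' add lu- … -ob around the stem; stems whose last vowel is 'e' change the last vowel to 'i'.
So pekiv → pekvish.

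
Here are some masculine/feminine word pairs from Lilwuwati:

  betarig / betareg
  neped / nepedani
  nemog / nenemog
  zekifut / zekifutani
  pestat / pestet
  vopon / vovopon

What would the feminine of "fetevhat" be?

fetevhet

nemog and betarig both end in -g yet inflect differently (nenemog, betareg), so the final letter is not what conditions the rule; the last vowel is.
"fetevhat" has last vowel 'a'. The one such stem in the data (pestat → pestet) changes the last vowel to 'e' (as does betarig), so the same rule applies.
The other patterns: stems whose last vowel is 'e' or 'u' add -ani; stems whose last vowel is 'o' repeat the first consonant+vowel as a prefix.
So fetevhat → fetevhet.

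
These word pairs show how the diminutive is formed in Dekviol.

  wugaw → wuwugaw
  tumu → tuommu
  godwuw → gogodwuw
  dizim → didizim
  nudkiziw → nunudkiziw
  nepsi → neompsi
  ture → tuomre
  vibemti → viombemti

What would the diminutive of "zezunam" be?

zezezunam

dizim and nepsi both have last vowel 'i' yet inflect differently (didizim, neompsi), so the last vowel is not what conditions the rule; whether the stem ends in a vowel or a consonant is.
"zezunam" ends in a consonant. The stems ending in a consonant (godwuw → gogodwuw, dizim → didizim, nudkiziw → nunudkiziw) repeat the first consonant+vowel as a prefix.
The other pattern: stems ending in a vowel insert -om- after the first vowel.
So zezunam → zezezunam.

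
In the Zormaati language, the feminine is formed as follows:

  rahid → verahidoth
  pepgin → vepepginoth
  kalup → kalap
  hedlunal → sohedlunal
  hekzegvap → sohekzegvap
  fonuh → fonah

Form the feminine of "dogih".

hekzegvap and kalup both end in -p yet inflect differently (sohekzegvap, kalap), so the final letter is not what conditions the rule; the last vowel is.
"dogih" has last vowel 'i'. The stems whose last vowel is 'i' (pepgin → vepepginoth, rahid → verahidoth) add ve- … -oth around the stem.
So dogih → vedogihoth.

vedogihoth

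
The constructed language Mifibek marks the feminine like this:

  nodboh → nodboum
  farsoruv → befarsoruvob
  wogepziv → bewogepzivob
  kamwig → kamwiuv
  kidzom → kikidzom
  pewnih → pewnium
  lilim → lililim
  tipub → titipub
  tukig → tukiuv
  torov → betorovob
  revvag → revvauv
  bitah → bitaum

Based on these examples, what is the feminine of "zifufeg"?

"zifufeg" ends in -g. The stems ending in -g (kamwig → kamwiuv, revvag → revvauv, tukig → tukiuv) drop the final letter and add -uv.
The other patterns: stems ending in -v add be- … -ob around the stem; stems ending in -h drop the final letter and add -um; stems ending in -b or -m repeat the first consonant+vowel as a prefix.
So zifufeg → zifufeuv.

zifufeuv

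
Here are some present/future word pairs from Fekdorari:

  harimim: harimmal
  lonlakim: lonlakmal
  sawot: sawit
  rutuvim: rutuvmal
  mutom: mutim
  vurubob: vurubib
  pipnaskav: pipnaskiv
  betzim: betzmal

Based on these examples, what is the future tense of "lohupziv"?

lohupzval

"lohupziv" has last vowel 'i'. The stems whose last vowel is 'i' (rutuvim → rutuvmal, betzim → betzmal, harimim → harimmal) delete the last vowel and add -al.
The other pattern: stems whose last vowel is 'a' or 'o' change the last vowel to 'i'.
So lohupziv → lohupzval.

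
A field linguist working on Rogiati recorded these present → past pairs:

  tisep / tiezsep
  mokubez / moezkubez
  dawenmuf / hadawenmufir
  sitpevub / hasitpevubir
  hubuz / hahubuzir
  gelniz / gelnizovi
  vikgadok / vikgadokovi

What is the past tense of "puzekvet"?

mokubez and hubuz both end in -z yet inflect differently (moezkubez, hahubuzir), so the final letter is not what conditions the rule; the last vowel is.
"puzekvet" has last vowel 'e'. The stems whose last vowel is 'e' (tisep → tiezsep, mokubez → moezkubez) insert -ez- after the first vowel.
The other patterns: stems whose last vowel is 'u' add ha- … -ir around the stem; stems whose last vowel is 'i' or 'o' add -ovi.
So puzekvet → puezzekvet.

puezzekvet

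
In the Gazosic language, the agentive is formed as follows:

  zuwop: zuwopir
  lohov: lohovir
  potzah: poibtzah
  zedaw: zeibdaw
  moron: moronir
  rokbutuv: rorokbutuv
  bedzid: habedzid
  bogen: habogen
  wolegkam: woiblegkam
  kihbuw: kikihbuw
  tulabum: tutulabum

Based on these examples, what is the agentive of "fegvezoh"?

fegvezohir

wolegkam and tulabum both end in -m yet inflect differently (woiblegkam, tutulabum), so the final letter is not what conditions the rule; the last vowel is.
"fegvezoh" has last vowel 'o'. The stems whose last vowel is 'o' (zuwop → zuwopir, lohov → lohovir, moron → moronir) add -ir.
The other patterns: stems whose last vowel is 'a' insert -ib- after the first vowel; stems whose last vowel is 'u' repeat the first consonant+vowel as a prefix; stems whose last vowel is 'e' or 'i' add the prefix ha-.
So fegvezoh → fegvezohir.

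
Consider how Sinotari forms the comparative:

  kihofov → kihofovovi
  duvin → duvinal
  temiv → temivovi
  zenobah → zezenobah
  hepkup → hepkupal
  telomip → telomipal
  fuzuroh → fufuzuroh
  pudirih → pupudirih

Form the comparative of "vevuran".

vevuranal

"vevuran" ends in -n. The one such stem in the data (duvin → duvinal) adds -al, so the same rule applies.
So vevuran → vevuranal.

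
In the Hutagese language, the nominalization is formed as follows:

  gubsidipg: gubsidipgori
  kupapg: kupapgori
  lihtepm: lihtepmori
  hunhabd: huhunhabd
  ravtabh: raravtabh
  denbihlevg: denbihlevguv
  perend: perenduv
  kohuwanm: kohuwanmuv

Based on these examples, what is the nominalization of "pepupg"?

pepupgori

gubsidipg and denbihlevg both end in -g yet inflect differently (gubsidipgori, denbihlevguv), so the final letter is not what conditions the rule; the second-to-last letter is.
"pepupg" has second-to-last letter 'p'. The stems whose second-to-last letter is 'p' (gubsidipg → gubsidipgori, kupapg → kupapgori, lihtepm → lihtepmori) add -ori.
The other patterns: stems whose second-to-last letter is 'b' repeat the first consonant+vowel as a prefix; stems whose second-to-last letter is 'n' or 'v' add -uv.
So pepupg → pepupgori.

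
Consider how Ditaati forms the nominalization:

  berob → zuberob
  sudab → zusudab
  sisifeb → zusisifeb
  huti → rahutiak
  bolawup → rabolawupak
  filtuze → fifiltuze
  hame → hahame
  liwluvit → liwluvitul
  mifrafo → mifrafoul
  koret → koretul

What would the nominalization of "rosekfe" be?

sisifeb and filtuze both have last vowel 'e' yet inflect differently (zusisifeb, fifiltuze), so the last vowel is not what conditions the rule; the final letter is.
"rosekfe" ends in -e. The stems ending in -e (filtuze → fifiltuze, hame → hahame) repeat the first consonant+vowel as a prefix.
The other patterns: stems ending in -b add the prefix zu-; stems ending in -i or -p add ra- … -ak around the stem; stems ending in -o or -t add -ul.
So rosekfe → rorosekfe.

rorosekfe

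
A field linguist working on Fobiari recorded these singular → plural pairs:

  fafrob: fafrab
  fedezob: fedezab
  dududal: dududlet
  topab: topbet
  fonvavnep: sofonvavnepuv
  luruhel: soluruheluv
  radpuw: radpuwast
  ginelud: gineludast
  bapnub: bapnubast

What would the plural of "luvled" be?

"luvled" has last vowel 'e'. The stems whose last vowel is 'e' (fonvavnep → sofonvavnepuv, luruhel → soluruheluv) add so- … -uv around the stem.
The other patterns: stems whose last vowel is 'o' change the last vowel to 'a'; stems whose last vowel is 'a' delete the last vowel and add -et; stems whose last vowel is 'u' add -ast.
So luvled → soluvleduv.

soluvleduv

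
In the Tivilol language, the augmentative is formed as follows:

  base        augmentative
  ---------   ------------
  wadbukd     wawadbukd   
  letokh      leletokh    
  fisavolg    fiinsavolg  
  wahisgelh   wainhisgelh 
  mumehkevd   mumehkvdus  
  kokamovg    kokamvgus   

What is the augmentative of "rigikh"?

ririgikh

letokh and wahisgelh both end in -h yet inflect differently (leletokh, wainhisgelh), so the final letter is not what conditions the rule; the second-to-last letter is.
"rigikh" has second-to-last letter 'k'. The stems whose second-to-last letter is 'k' (wadbukd → wawadbukd, letokh → leletokh) repeat the first consonant+vowel as a prefix.
The other patterns: stems whose second-to-last letter is 'l' insert -in- after the first vowel; stems whose second-to-last letter is 'v' delete the last vowel and add -us.
So rigikh → ririgikh.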